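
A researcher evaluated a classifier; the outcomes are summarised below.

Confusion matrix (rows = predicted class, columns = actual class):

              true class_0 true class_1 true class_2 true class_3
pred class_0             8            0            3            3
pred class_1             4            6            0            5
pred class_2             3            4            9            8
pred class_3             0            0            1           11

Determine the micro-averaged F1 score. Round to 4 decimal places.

0.5231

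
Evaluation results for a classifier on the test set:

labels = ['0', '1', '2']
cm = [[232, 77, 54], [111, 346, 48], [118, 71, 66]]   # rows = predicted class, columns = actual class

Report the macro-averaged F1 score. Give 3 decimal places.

0.523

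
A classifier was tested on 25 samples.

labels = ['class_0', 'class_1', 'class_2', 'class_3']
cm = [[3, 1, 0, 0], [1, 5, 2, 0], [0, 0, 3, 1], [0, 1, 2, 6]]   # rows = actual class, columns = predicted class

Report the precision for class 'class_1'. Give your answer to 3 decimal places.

One-vs-rest for 'class_1': TP = diagonal; FP = other classes predicted 'class_1'; FN = 'class_1' predicted as other.
precision = TP/(TP+FP).
class_1: TP=5, FP=1+0+1=2 → 5/7 = 0.7143

0.714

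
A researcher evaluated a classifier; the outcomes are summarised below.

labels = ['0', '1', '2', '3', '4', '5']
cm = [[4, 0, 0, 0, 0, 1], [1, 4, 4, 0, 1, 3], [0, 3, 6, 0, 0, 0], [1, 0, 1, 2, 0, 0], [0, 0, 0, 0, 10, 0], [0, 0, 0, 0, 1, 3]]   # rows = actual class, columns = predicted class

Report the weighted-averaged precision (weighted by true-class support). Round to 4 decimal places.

Per-class precision (TP/(TP+FP)):
  0: TP=4, FP=1+0+1+0+0=2 → 4/6 = 0.66667
  1: TP=4, FP=0+3+0+0+0=3 → 4/7 = 0.57143
  2: TP=6, FP=0+4+1+0+0=5 → 6/11 = 0.54545
  3: TP=2, FP=0+0+0+0+0=0 → 2/2 = 1.00000
  4: TP=10, FP=0+1+0+0+1=2 → 10/12 = 0.83333
  5: TP=3, FP=1+3+0+0+0=4 → 3/7 = 0.42857
Weighted-precision = Σ (supportᵢ/N)·precisionᵢ with N=45: (5/45)·0.66667 + (13/45)·0.57143 + (9/45)·0.54545 + (4/45)·1.00000 + (10/45)·0.83333 + (4/45)·0.42857 = 0.6604

0.6604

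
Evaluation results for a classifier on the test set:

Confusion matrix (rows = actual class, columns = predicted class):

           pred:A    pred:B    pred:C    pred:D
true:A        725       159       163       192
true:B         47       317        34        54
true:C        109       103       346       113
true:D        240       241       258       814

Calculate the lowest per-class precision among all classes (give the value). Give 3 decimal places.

0.387

Per-class precision (TP/(TP+FP)):
  A: TP=725, FP=47+109+240=396 → 725/1121 = 0.6467
  B: TP=317, FP=159+103+241=503 → 317/820 = 0.3866
  C: TP=346, FP=163+34+258=455 → 346/801 = 0.4320
  D: TP=814, FP=192+54+113=359 → 814/1173 = 0.6939
Lowest is class 'B' with precision = 0.387.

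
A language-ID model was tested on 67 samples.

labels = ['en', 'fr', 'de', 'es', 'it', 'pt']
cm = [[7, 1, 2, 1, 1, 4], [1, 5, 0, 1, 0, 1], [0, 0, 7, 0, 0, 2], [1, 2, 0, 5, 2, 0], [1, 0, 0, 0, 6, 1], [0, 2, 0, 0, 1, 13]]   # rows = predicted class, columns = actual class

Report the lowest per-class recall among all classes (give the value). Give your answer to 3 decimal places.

0.500

Per-class recall (TP/(TP+FN)):
  en: TP=7, FN=1+0+1+1+0=3 → 7/10 = 0.7000
  fr: TP=5, FN=1+0+2+0+2=5 → 5/10 = 0.5000
  de: TP=7, FN=2+0+0+0+0=2 → 7/9 = 0.7778
  es: TP=5, FN=1+1+0+0+0=2 → 5/7 = 0.7143
  it: TP=6, FN=1+0+0+2+1=4 → 6/10 = 0.6000
  pt: TP=13, FN=4+1+2+0+1=8 → 13/21 = 0.6190
Lowest is class 'fr' with recall = 0.500.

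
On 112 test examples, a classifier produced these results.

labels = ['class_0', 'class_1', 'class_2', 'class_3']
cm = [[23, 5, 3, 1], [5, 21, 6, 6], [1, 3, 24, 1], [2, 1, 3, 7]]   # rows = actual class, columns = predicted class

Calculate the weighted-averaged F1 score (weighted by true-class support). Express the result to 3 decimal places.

Per-class F1 score (2·TP/(2·TP+FP+FN)):
  class_0: TP=23, FP=5+1+2=8, FN=5+3+1=9 → 46/63 = 0.7302
  class_1: TP=21, FP=5+3+1=9, FN=5+6+6=17 → 42/68 = 0.6176
  class_2: TP=24, FP=3+6+3=12, FN=1+3+1=5 → 48/65 = 0.7385
  class_3: TP=7, FP=1+6+1=8, FN=2+1+3=6 → 14/28 = 0.5000
Weighted-F1 score = Σ (supportᵢ/N)·F1 scoreᵢ with N=112: (32/112)·0.7302 + (38/112)·0.6176 + (29/112)·0.7385 + (13/112)·0.5000 = 0.667

0.667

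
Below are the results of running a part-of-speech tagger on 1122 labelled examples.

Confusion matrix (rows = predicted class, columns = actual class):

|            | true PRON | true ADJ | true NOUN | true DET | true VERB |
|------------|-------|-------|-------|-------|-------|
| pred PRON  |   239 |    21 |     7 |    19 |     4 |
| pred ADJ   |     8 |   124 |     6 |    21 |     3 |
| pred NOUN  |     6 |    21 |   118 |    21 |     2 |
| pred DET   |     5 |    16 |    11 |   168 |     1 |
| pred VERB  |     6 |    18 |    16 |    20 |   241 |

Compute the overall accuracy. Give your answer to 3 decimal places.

Accuracy = trace / total = (239+124+118+168+241=890) / 1122 = 890/1122 = 0.793

0.793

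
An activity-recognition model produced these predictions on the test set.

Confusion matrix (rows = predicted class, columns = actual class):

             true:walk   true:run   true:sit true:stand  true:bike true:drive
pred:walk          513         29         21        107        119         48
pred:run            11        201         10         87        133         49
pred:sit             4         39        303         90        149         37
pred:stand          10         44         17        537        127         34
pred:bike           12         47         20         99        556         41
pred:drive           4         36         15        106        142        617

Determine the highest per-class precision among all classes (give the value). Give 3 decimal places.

0.717

Per-class precision (TP/(TP+FP)):
  walk: TP=513, FP=29+21+107+119+48=324 → 513/837 = 0.6129
  run: TP=201, FP=11+10+87+133+49=290 → 201/491 = 0.4094
  sit: TP=303, FP=4+39+90+149+37=319 → 303/622 = 0.4871
  stand: TP=537, FP=10+44+17+127+34=232 → 537/769 = 0.6983
  bike: TP=556, FP=12+47+20+99+41=219 → 556/775 = 0.7174
  drive: TP=617, FP=4+36+15+106+142=303 → 617/920 = 0.6707
Highest is class 'bike' with precision = 0.717.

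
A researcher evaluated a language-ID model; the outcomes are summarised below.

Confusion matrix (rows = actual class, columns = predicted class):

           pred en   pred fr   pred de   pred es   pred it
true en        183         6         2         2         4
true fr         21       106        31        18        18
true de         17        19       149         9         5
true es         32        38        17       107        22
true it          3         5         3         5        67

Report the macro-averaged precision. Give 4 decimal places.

0.6796

Per-class precision (TP/(TP+FP)):
  en: TP=183, FP=21+17+32+3=73 → 183/256 = 0.71484
  fr: TP=106, FP=6+19+38+5=68 → 106/174 = 0.60920
  de: TP=149, FP=2+31+17+3=53 → 149/202 = 0.73762
  es: TP=107, FP=2+18+9+5=34 → 107/141 = 0.75887
  it: TP=67, FP=4+18+5+22=49 → 67/116 = 0.57759
Macro-precision = mean = (0.71484 + 0.60920 + 0.73762 + 0.75887 + 0.57759) / 5 = 0.6796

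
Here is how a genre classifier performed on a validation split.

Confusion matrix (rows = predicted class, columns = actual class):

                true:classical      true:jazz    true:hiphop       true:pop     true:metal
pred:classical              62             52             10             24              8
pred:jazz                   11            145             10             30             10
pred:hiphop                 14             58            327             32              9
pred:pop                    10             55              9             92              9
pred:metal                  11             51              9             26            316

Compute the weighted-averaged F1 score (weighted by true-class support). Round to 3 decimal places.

0.663

Per-class F1 score (2·TP/(2·TP+FP+FN)):
  classical: TP=62, FP=52+10+24+8=94, FN=11+14+10+11=46 → 124/264 = 0.4697
  jazz: TP=145, FP=11+10+30+10=61, FN=52+58+55+51=216 → 290/567 = 0.5115
  hiphop: TP=327, FP=14+58+32+9=113, FN=10+10+9+9=38 → 654/805 = 0.8124
  pop: TP=92, FP=10+55+9+9=83, FN=24+30+32+26=112 → 184/379 = 0.4855
  metal: TP=316, FP=11+51+9+26=97, FN=8+10+9+9=36 → 632/765 = 0.8261
Weighted-F1 score = Σ (supportᵢ/N)·F1 scoreᵢ with N=1390: (108/1390)·0.4697 + (361/1390)·0.5115 + (365/1390)·0.8124 + (204/1390)·0.4855 + (352/1390)·0.8261 = 0.663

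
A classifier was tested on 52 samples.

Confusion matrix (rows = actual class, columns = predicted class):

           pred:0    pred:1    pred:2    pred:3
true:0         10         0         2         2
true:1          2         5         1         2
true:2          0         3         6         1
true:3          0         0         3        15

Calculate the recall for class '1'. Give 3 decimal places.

0.500

One-vs-rest for '1': TP = diagonal; FP = other classes predicted '1'; FN = '1' predicted as other.
recall = TP/(TP+FN).
1: TP=5, FN=2+1+2=5 → 5/10 = 0.5000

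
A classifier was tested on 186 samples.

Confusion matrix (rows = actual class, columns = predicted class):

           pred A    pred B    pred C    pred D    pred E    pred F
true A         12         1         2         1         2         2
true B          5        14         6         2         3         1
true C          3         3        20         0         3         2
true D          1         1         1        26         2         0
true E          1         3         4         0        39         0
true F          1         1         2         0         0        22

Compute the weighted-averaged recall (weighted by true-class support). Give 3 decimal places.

Per-class recall (TP/(TP+FN)):
  A: TP=12, FN=1+2+1+2+2=8 → 12/20 = 0.6000
  B: TP=14, FN=5+6+2+3+1=17 → 14/31 = 0.4516
  C: TP=20, FN=3+3+0+3+2=11 → 20/31 = 0.6452
  D: TP=26, FN=1+1+1+2+0=5 → 26/31 = 0.8387
  E: TP=39, FN=1+3+4+0+0=8 → 39/47 = 0.8298
  F: TP=22, FN=1+1+2+0+0=4 → 22/26 = 0.8462
Weighted-recall = Σ (supportᵢ/N)·recallᵢ with N=186: (20/186)·0.6000 + (31/186)·0.4516 + (31/186)·0.6452 + (31/186)·0.8387 + (47/186)·0.8298 + (26/186)·0.8462 = 0.715

0.715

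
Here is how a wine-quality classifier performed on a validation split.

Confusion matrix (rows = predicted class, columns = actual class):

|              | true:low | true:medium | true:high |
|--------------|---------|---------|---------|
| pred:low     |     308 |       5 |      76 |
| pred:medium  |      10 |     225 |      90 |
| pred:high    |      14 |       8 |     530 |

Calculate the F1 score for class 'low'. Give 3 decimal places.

F1 score = 2·TP/(2·TP+FP+FN).
low: TP=308, FP=5+76=81, FN=10+14=24 → 616/721 = 0.8544

0.854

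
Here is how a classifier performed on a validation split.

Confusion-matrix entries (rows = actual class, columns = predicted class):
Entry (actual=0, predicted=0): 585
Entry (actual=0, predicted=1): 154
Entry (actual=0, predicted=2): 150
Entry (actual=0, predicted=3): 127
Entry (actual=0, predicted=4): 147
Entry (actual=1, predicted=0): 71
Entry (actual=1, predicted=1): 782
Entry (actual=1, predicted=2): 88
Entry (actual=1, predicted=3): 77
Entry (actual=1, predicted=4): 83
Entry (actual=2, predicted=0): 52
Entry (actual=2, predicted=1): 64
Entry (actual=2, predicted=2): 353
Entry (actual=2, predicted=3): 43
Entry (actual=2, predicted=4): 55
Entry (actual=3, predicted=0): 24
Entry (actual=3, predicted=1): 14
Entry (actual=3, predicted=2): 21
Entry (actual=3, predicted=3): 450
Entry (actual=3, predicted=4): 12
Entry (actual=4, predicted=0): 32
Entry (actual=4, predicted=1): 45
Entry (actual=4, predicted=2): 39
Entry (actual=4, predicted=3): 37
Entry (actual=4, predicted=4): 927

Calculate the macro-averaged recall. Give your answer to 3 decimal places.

0.712

Per-class recall (TP/(TP+FN)):
  0: TP=585, FN=154+150+127+147=578 → 585/1163 = 0.5030
  1: TP=782, FN=71+88+77+83=319 → 782/1101 = 0.7103
  2: TP=353, FN=52+64+43+55=214 → 353/567 = 0.6226
  3: TP=450, FN=24+14+21+12=71 → 450/521 = 0.8637
  4: TP=927, FN=32+45+39+37=153 → 927/1080 = 0.8583
Macro-recall = mean = (0.5030 + 0.7103 + 0.6226 + 0.8637 + 0.8583) / 5 = 0.712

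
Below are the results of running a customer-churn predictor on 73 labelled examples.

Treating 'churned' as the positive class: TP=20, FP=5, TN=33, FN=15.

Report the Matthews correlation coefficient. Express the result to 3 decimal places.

0.463

MCC = (TP·TN − FP·FN) / √((TP+FP)(TP+FN)(TN+FP)(TN+FN))
Numerator = 20·33 − 5·15 = 585
Denominator = √(25·35·38·48) = √1596000 = 1263.3289
MCC = 585 / 1263.3289 = 0.463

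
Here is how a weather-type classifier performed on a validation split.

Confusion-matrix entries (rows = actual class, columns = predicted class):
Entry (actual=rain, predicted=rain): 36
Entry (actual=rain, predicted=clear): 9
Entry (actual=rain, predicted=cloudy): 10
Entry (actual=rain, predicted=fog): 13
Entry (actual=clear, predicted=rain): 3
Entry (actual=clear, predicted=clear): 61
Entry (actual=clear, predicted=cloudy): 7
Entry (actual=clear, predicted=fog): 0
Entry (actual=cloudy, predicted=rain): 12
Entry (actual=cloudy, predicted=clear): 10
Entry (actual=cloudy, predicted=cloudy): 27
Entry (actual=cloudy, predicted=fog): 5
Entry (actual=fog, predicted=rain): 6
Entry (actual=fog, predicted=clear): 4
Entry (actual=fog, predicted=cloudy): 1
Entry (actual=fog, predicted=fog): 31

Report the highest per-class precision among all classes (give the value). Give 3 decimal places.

0.726

Per-class precision (TP/(TP+FP)):
  rain: TP=36, FP=3+12+6=21 → 36/57 = 0.6316
  clear: TP=61, FP=9+10+4=23 → 61/84 = 0.7262
  cloudy: TP=27, FP=10+7+1=18 → 27/45 = 0.6000
  fog: TP=31, FP=13+0+5=18 → 31/49 = 0.6327
Highest is class 'clear' with precision = 0.726.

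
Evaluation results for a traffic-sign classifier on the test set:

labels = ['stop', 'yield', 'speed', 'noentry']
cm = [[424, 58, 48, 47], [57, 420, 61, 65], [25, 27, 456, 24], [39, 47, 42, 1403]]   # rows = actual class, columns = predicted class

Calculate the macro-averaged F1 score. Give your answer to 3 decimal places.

Per-class F1 score (2·TP/(2·TP+FP+FN)):
  stop: TP=424, FP=57+25+39=121, FN=58+48+47=153 → 848/1122 = 0.7558
  yield: TP=420, FP=58+27+47=132, FN=57+61+65=183 → 840/1155 = 0.7273
  speed: TP=456, FP=48+61+42=151, FN=25+27+24=76 → 912/1139 = 0.8007
  noentry: TP=1403, FP=47+65+24=136, FN=39+47+42=128 → 2806/3070 = 0.9140
Macro-F1 score = mean = (0.7558 + 0.7273 + 0.8007 + 0.9140) / 4 = 0.799

0.799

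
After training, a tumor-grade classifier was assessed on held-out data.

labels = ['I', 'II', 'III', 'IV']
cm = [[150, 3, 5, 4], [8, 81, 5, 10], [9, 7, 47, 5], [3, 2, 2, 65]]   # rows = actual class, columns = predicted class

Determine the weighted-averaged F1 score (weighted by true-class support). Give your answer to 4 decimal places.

0.8430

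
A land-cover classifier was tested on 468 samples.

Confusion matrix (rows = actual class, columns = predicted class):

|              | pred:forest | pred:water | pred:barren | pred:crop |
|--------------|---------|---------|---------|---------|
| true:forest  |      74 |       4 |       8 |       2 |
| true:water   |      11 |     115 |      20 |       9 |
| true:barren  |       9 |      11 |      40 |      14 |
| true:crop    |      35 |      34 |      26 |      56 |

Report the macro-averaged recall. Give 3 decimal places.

Per-class recall (TP/(TP+FN)):
  forest: TP=74, FN=4+8+2=14 → 74/88 = 0.8409
  water: TP=115, FN=11+20+9=40 → 115/155 = 0.7419
  barren: TP=40, FN=9+11+14=34 → 40/74 = 0.5405
  crop: TP=56, FN=35+34+26=95 → 56/151 = 0.3709
Macro-recall = mean = (0.8409 + 0.7419 + 0.5405 + 0.3709) / 4 = 0.624

0.624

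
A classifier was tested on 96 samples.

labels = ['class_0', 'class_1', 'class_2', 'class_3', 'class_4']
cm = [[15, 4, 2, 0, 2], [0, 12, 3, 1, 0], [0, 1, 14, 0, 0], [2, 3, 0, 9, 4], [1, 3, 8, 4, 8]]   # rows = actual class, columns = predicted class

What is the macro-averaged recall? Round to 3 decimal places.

0.634

Per-class recall (TP/(TP+FN)):
  class_0: TP=15, FN=4+2+0+2=8 → 15/23 = 0.6522
  class_1: TP=12, FN=0+3+1+0=4 → 12/16 = 0.7500
  class_2: TP=14, FN=0+1+0+0=1 → 14/15 = 0.9333
  class_3: TP=9, FN=2+3+0+4=9 → 9/18 = 0.5000
  class_4: TP=8, FN=1+3+8+4=16 → 8/24 = 0.3333
Macro-recall = mean = (0.6522 + 0.7500 + 0.9333 + 0.5000 + 0.3333) / 5 = 0.634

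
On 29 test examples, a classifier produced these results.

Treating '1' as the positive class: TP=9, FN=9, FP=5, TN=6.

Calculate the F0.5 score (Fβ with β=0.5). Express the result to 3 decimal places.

0.608

Fβ = (1+β²)·TP / ((1+β²)·TP + β²·FN + FP), with β²=1/4
= 1.25·9 / (1.25·9 + 0.25·9 + 5) = 0.608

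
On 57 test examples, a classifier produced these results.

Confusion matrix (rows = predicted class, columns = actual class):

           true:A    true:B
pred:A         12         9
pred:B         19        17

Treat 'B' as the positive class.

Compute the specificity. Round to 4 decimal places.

0.3871

Specificity = TN/(TN+FP) = 12/(12+19) = 0.3871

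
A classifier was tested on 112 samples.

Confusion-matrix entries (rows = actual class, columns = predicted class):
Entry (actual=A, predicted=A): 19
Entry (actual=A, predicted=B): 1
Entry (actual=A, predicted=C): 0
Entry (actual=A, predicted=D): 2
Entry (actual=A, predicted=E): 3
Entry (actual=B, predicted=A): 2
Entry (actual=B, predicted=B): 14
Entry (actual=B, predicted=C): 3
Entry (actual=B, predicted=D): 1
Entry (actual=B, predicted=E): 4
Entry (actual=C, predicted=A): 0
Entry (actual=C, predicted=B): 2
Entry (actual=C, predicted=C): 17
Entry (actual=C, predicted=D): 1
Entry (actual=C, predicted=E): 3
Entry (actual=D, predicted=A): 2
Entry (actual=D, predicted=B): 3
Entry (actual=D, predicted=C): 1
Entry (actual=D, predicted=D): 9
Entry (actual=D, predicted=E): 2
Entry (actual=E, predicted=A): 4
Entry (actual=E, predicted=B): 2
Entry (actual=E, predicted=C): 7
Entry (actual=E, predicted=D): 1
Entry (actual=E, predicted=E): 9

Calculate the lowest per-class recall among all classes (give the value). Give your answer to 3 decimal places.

Per-class recall (TP/(TP+FN)):
  A: TP=19, FN=1+0+2+3=6 → 19/25 = 0.7600
  B: TP=14, FN=2+3+1+4=10 → 14/24 = 0.5833
  C: TP=17, FN=0+2+1+3=6 → 17/23 = 0.7391
  D: TP=9, FN=2+3+1+2=8 → 9/17 = 0.5294
  E: TP=9, FN=4+2+7+1=14 → 9/23 = 0.3913
Lowest is class 'E' with recall = 0.391.

0.391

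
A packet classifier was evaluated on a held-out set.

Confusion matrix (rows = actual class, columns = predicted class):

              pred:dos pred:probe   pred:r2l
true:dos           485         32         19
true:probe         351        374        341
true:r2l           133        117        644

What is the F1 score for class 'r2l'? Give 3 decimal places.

0.679

One-vs-rest for 'r2l': TP = diagonal; FP = other classes predicted 'r2l'; FN = 'r2l' predicted as other.
F1 score = 2·TP/(2·TP+FP+FN).
r2l: TP=644, FP=19+341=360, FN=133+117=250 → 1288/1898 = 0.6786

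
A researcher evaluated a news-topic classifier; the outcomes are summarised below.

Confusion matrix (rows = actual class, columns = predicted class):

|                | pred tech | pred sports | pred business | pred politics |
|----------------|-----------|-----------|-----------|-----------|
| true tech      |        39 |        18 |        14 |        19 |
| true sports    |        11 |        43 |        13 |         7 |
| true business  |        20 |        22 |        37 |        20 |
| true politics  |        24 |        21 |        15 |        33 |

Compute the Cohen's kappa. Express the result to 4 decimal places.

Observed agreement pₒ = trace/N = 152/356 = 0.42697
Expected agreement pₑ = Σ (rowᵢ·colᵢ)/N² = (90·94 + 74·104 + 99·79 + 93·79)/356² = 0.24716
κ = (pₒ − pₑ)/(1 − pₑ) = (0.42697 − 0.24716)/(1 − 0.24716) = 0.2388

0.2388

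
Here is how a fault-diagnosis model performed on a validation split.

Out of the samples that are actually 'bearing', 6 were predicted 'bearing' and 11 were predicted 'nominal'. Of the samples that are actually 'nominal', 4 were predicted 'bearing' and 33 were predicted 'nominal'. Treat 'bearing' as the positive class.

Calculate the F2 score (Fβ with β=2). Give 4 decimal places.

0.3846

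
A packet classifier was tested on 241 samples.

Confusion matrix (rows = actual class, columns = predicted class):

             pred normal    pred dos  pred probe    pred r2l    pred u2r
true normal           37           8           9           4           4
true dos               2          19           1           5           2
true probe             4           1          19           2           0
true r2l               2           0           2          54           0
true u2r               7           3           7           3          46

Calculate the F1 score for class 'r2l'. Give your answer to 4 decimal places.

F1 score = 2·TP/(2·TP+FP+FN).
r2l: TP=54, FP=4+5+2+3=14, FN=2+0+2+0=4 → 108/126 = 0.85714

0.8571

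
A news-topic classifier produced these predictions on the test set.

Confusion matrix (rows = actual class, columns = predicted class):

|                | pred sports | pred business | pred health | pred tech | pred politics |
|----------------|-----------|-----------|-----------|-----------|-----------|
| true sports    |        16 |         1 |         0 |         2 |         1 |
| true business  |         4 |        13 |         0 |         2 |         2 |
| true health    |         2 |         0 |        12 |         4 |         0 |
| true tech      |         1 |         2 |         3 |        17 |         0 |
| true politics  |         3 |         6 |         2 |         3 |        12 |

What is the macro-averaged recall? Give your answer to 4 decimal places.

Per-class recall (TP/(TP+FN)):
  sports: TP=16, FN=1+0+2+1=4 → 16/20 = 0.80000
  business: TP=13, FN=4+0+2+2=8 → 13/21 = 0.61905
  health: TP=12, FN=2+0+4+0=6 → 12/18 = 0.66667
  tech: TP=17, FN=1+2+3+0=6 → 17/23 = 0.73913
  politics: TP=12, FN=3+6+2+3=14 → 12/26 = 0.46154
Macro-recall = mean = (0.80000 + 0.61905 + 0.66667 + 0.73913 + 0.46154) / 5 = 0.6573

0.6573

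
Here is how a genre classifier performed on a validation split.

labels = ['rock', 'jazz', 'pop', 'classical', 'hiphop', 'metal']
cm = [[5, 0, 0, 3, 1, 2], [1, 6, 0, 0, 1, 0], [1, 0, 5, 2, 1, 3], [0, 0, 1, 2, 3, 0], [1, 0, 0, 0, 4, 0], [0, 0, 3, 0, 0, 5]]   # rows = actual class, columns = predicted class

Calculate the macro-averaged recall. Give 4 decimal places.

Per-class recall (TP/(TP+FN)):
  rock: TP=5, FN=0+0+3+1+2=6 → 5/11 = 0.45455
  jazz: TP=6, FN=1+0+0+1+0=2 → 6/8 = 0.75000
  pop: TP=5, FN=1+0+2+1+3=7 → 5/12 = 0.41667
  classical: TP=2, FN=0+0+1+3+0=4 → 2/6 = 0.33333
  hiphop: TP=4, FN=1+0+0+0+0=1 → 4/5 = 0.80000
  metal: TP=5, FN=0+0+3+0+0=3 → 5/8 = 0.62500
Macro-recall = mean = (0.45455 + 0.75000 + 0.41667 + 0.33333 + 0.80000 + 0.62500) / 6 = 0.5633

0.5633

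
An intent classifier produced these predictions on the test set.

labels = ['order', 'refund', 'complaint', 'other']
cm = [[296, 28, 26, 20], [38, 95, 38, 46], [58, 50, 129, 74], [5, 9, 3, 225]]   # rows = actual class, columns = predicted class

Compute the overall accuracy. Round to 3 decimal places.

Accuracy = trace / total = (296+95+129+225=745) / 1140 = 745/1140 = 0.654

0.654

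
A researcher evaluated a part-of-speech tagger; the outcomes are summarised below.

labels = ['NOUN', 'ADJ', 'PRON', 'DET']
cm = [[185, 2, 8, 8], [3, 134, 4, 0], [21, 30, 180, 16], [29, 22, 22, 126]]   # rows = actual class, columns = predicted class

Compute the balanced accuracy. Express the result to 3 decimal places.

Balanced accuracy = mean of per-class recall.
  NOUN: recall = 185/203 = 0.9113
  ADJ: recall = 134/141 = 0.9504
  PRON: recall = 180/247 = 0.7287
  DET: recall = 126/199 = 0.6332
Mean = (0.9113 + 0.9504 + 0.7287 + 0.6332) / 4 = 0.806

0.806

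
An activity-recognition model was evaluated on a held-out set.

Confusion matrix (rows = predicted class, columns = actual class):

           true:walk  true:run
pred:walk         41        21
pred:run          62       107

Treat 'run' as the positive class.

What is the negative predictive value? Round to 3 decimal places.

NPV = TN/(TN+FN) = 41/(41+21) = 0.661

0.661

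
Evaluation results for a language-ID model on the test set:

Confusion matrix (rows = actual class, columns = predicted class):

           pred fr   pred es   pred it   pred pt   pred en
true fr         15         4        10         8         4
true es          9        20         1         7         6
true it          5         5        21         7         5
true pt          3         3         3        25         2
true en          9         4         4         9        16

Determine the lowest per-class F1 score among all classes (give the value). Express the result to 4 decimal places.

Per-class F1 score (2·TP/(2·TP+FP+FN)):
  fr: TP=15, FP=9+5+3+9=26, FN=4+10+8+4=26 → 30/82 = 0.36585
  es: TP=20, FP=4+5+3+4=16, FN=9+1+7+6=23 → 40/79 = 0.50633
  it: TP=21, FP=10+1+3+4=18, FN=5+5+7+5=22 → 42/82 = 0.51220
  pt: TP=25, FP=8+7+7+9=31, FN=3+3+3+2=11 → 50/92 = 0.54348
  en: TP=16, FP=4+6+5+2=17, FN=9+4+4+9=26 → 32/75 = 0.42667
Lowest is class 'fr' with F1 score = 0.3659.

0.3659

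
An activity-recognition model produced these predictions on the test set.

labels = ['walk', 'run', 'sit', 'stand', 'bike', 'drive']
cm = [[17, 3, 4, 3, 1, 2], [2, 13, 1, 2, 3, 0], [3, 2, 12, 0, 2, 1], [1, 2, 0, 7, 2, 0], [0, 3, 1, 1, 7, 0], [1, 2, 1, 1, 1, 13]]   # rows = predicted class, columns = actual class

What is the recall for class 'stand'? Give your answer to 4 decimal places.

Take TP from the diagonal, FP from the rest of the 'stand' prediction marginal, FN from the rest of the 'stand' actual marginal.
recall = TP/(TP+FN).
stand: TP=7, FN=3+2+0+1+1=7 → 7/14 = 0.50000

0.5000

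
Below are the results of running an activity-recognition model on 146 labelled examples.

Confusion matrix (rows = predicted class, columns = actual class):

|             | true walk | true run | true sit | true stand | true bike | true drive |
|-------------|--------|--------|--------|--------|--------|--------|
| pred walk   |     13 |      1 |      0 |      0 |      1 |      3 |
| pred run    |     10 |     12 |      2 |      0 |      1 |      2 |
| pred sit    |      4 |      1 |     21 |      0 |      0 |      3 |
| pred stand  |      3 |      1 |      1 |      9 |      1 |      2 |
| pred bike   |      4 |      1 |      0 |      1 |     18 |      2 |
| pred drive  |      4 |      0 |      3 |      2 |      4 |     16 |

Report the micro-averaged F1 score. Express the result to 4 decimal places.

0.6096

Micro-averaging pools counts across classes: ΣTP=89, ΣFP=57, ΣFN=57.
Micro-F1 score = 2·TP/(2·TP+FP+FN) on pooled counts = 0.6096 (equals overall accuracy in single-label multiclass).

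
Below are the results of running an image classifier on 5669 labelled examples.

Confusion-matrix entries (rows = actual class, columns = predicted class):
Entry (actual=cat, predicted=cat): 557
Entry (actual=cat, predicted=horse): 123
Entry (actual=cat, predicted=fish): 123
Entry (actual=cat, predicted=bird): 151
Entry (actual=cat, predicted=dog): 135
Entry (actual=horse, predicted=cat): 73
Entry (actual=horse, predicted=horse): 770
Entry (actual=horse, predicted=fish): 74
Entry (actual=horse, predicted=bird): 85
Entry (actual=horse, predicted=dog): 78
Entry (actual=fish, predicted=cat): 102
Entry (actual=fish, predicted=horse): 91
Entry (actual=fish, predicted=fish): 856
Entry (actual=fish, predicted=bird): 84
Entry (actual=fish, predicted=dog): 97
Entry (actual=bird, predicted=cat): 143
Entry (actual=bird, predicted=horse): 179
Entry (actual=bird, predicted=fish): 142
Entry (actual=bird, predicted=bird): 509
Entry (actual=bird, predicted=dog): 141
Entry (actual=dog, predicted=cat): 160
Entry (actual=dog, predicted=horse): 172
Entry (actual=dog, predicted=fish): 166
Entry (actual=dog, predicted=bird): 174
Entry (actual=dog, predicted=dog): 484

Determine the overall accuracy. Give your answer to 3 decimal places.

0.560

Accuracy = trace / total = (557+770+856+509+484=3176) / 5669 = 3176/5669 = 0.560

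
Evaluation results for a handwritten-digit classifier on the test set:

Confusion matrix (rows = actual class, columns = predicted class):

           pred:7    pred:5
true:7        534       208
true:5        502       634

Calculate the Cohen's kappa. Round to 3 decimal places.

0.260

Observed agreement pₒ = trace/N = 1168/1878 = 0.6219
Expected agreement pₑ = Σ (rowᵢ·colᵢ)/N² = (742·1036 + 1136·842)/1878² = 0.4892
κ = (pₒ − pₑ)/(1 − pₑ) = (0.6219 − 0.4892)/(1 − 0.4892) = 0.260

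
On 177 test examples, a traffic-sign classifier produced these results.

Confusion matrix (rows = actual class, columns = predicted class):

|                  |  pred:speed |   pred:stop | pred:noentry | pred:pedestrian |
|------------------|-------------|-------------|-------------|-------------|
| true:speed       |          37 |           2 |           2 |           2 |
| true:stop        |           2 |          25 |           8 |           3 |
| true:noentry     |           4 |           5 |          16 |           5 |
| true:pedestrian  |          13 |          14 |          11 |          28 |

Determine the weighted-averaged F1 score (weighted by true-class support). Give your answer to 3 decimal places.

0.591

Per-class F1 score (2·TP/(2·TP+FP+FN)):
  speed: TP=37, FP=2+4+13=19, FN=2+2+2=6 → 74/99 = 0.7475
  stop: TP=25, FP=2+5+14=21, FN=2+8+3=13 → 50/84 = 0.5952
  noentry: TP=16, FP=2+8+11=21, FN=4+5+5=14 → 32/67 = 0.4776
  pedestrian: TP=28, FP=2+3+5=10, FN=13+14+11=38 → 56/104 = 0.5385
Weighted-F1 score = Σ (supportᵢ/N)·F1 scoreᵢ with N=177: (43/177)·0.7475 + (38/177)·0.5952 + (30/177)·0.4776 + (66/177)·0.5385 = 0.591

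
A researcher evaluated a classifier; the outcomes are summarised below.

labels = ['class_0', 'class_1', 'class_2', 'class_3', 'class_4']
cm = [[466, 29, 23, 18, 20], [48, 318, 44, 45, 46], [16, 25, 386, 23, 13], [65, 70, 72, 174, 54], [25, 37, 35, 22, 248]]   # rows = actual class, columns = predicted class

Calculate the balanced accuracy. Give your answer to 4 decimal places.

0.6765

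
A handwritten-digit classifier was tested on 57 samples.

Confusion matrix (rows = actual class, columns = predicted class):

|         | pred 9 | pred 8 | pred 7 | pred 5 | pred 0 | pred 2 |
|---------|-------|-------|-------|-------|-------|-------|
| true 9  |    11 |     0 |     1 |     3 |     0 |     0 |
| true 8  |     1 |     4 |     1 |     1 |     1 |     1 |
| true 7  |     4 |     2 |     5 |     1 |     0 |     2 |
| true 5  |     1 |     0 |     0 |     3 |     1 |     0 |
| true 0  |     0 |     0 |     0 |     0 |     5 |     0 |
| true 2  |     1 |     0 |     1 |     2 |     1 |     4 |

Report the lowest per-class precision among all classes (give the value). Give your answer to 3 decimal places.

Per-class precision (TP/(TP+FP)):
  9: TP=11, FP=1+4+1+0+1=7 → 11/18 = 0.6111
  8: TP=4, FP=0+2+0+0+0=2 → 4/6 = 0.6667
  7: TP=5, FP=1+1+0+0+1=3 → 5/8 = 0.6250
  5: TP=3, FP=3+1+1+0+2=7 → 3/10 = 0.3000
  0: TP=5, FP=0+1+0+1+1=3 → 5/8 = 0.6250
  2: TP=4, FP=0+1+2+0+0=3 → 4/7 = 0.5714
Lowest is class '5' with precision = 0.300.

0.300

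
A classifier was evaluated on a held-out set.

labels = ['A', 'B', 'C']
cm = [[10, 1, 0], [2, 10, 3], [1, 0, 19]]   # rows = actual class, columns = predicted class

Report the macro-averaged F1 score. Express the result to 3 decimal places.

0.836

Per-class F1 score (2·TP/(2·TP+FP+FN)):
  A: TP=10, FP=2+1=3, FN=1+0=1 → 20/24 = 0.8333
  B: TP=10, FP=1+0=1, FN=2+3=5 → 20/26 = 0.7692
  C: TP=19, FP=0+3=3, FN=1+0=1 → 38/42 = 0.9048
Macro-F1 score = mean = (0.8333 + 0.7692 + 0.9048) / 3 = 0.836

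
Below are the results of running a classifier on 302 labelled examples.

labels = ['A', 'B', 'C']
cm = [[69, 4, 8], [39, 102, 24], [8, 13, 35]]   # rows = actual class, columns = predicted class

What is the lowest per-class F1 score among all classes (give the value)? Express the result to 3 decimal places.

0.569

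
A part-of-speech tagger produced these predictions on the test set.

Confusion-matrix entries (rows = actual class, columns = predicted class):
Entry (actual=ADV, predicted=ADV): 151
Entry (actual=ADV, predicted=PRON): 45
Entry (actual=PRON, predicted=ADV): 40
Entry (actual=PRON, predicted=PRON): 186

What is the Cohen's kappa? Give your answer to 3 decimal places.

0.594

Observed agreement pₒ = trace/N = 337/422 = 0.7986
Expected agreement pₑ = Σ (rowᵢ·colᵢ)/N² = (196·191 + 226·231)/422² = 0.5034
κ = (pₒ − pₑ)/(1 − pₑ) = (0.7986 − 0.5034)/(1 − 0.5034) = 0.594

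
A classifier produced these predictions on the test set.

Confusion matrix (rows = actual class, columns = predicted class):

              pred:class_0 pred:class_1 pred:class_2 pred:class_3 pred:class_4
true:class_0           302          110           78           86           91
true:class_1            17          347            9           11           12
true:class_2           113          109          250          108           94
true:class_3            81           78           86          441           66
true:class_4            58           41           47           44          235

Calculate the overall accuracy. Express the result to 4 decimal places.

Accuracy = trace / total = (302+347+250+441+235=1575) / 2914 = 1575/2914 = 0.5405

0.5405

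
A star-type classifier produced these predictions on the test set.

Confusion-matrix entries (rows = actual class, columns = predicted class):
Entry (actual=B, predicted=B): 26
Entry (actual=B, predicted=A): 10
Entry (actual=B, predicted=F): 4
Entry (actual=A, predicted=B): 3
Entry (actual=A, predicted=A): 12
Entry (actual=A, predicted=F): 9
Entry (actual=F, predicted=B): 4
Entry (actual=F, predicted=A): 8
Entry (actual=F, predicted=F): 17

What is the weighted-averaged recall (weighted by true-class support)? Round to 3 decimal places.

0.591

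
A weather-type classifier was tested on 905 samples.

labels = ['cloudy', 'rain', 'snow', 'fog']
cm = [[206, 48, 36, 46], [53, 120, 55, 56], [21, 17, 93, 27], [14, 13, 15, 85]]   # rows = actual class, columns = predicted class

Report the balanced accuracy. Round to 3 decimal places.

Balanced accuracy = mean of per-class recall.
  cloudy: recall = 206/336 = 0.6131
  rain: recall = 120/284 = 0.4225
  snow: recall = 93/158 = 0.5886
  fog: recall = 85/127 = 0.6693
Mean = (0.6131 + 0.4225 + 0.5886 + 0.6693) / 4 = 0.573

0.573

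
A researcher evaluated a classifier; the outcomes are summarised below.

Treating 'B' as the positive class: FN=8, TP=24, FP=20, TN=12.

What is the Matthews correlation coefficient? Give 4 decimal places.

MCC = (TP·TN − FP·FN) / √((TP+FP)(TP+FN)(TN+FP)(TN+FN))
Numerator = 24·12 − 20·8 = 128
Denominator = √(44·32·32·20) = √901120 = 949.2734
MCC = 128 / 949.2734 = 0.1348

0.1348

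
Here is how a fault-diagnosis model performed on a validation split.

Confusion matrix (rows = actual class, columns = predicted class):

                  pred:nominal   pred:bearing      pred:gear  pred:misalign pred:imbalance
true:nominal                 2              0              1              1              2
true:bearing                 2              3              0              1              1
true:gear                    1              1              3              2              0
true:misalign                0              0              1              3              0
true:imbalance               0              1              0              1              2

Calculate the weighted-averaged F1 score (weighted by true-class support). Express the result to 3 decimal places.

Per-class F1 score (2·TP/(2·TP+FP+FN)):
  nominal: TP=2, FP=2+1+0+0=3, FN=0+1+1+2=4 → 4/11 = 0.3636
  bearing: TP=3, FP=0+1+0+1=2, FN=2+0+1+1=4 → 6/12 = 0.5000
  gear: TP=3, FP=1+0+1+0=2, FN=1+1+2+0=4 → 6/12 = 0.5000
  misalign: TP=3, FP=1+1+2+1=5, FN=0+0+1+0=1 → 6/12 = 0.5000
  imbalance: TP=2, FP=2+1+0+0=3, FN=0+1+0+1=2 → 4/9 = 0.4444
Weighted-F1 score = Σ (supportᵢ/N)·F1 scoreᵢ with N=28: (6/28)·0.3636 + (7/28)·0.5000 + (7/28)·0.5000 + (4/28)·0.5000 + (4/28)·0.4444 = 0.463

0.463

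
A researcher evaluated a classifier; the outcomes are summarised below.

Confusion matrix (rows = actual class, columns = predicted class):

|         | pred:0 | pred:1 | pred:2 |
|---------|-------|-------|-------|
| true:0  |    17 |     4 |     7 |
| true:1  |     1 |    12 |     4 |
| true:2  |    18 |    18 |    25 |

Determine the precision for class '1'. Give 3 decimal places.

0.353

precision = TP/(TP+FP).
1: TP=12, FP=4+18=22 → 12/34 = 0.3529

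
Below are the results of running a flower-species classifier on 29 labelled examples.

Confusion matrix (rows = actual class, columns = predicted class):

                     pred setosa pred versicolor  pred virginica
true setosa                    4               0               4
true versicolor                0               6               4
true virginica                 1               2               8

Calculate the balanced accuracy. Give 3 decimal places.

Balanced accuracy = mean of per-class recall.
  setosa: recall = 4/8 = 0.5000
  versicolor: recall = 6/10 = 0.6000
  virginica: recall = 8/11 = 0.7273
Mean = (0.5000 + 0.6000 + 0.7273) / 3 = 0.609

0.609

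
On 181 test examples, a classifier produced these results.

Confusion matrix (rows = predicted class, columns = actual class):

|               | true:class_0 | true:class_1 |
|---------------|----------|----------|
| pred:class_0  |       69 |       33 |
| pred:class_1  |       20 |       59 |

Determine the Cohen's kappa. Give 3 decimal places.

Observed agreement pₒ = trace/N = 128/181 = 0.7072
Expected agreement pₑ = Σ (rowᵢ·colᵢ)/N² = (89·102 + 92·79)/181² = 0.4989
κ = (pₒ − pₑ)/(1 − pₑ) = (0.7072 − 0.4989)/(1 − 0.4989) = 0.416

0.416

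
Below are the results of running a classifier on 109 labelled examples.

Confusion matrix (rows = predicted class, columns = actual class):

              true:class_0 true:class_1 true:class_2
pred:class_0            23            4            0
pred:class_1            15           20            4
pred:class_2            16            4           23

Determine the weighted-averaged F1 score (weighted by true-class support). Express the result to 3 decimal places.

0.597

Per-class F1 score (2·TP/(2·TP+FP+FN)):
  class_0: TP=23, FP=4+0=4, FN=15+16=31 → 46/81 = 0.5679
  class_1: TP=20, FP=15+4=19, FN=4+4=8 → 40/67 = 0.5970
  class_2: TP=23, FP=16+4=20, FN=0+4=4 → 46/70 = 0.6571
Weighted-F1 score = Σ (supportᵢ/N)·F1 scoreᵢ with N=109: (54/109)·0.5679 + (28/109)·0.5970 + (27/109)·0.6571 = 0.597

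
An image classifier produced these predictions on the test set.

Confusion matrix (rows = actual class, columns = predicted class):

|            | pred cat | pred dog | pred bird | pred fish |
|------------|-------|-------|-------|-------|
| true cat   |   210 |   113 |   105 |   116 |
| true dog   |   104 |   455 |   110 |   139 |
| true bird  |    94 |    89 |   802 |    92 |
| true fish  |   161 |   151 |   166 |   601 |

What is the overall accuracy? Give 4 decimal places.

Accuracy = trace / total = (210+455+802+601=2068) / 3508 = 2068/3508 = 0.5895

0.5895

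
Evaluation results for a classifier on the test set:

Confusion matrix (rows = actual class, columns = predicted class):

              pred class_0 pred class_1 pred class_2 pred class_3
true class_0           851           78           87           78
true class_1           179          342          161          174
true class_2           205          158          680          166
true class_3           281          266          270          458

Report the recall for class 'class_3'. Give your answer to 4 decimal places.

Treat 'class_3' as positive and all other classes as negative.
recall = TP/(TP+FN).
class_3: TP=458, FN=281+266+270=817 → 458/1275 = 0.35922

0.3592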